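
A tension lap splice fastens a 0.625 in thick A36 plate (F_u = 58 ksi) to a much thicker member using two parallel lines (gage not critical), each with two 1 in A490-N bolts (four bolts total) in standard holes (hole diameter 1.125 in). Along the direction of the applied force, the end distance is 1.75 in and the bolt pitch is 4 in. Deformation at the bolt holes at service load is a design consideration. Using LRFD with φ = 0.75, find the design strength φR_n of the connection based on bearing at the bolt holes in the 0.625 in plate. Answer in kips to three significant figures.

Per bolt r_n = 1.2 l_c t F_u ≤ 2.4 d t F_u; upper limit = 2.4 × 1 × 0.625 × 58 = 87 kips.
Edge bolt: l_c = 1.75 − 1.125/2 = 1.188 in → 1.2 × 1.188 × 0.625 × 58 = 51.66 → r_n = 51.66 kips.
Interior bolts: l_c = 4 − 1.125 = 2.875 in → 1.2 × 2.875 × 0.625 × 58 = 125.1 → r_n = 87 kips.
R_n = 2 × 51.66 + 2 × 87 = 277.3 kips.
Design strength φR_n = 0.75 × 277.3 = 208 kips.

208 kips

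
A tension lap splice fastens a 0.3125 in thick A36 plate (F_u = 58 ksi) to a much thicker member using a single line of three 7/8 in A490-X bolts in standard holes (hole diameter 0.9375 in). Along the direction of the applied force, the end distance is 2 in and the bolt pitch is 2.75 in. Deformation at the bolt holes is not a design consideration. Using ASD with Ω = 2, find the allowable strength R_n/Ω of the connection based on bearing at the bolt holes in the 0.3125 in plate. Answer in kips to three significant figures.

Per bolt r_n = 1.5 l_c t F_u ≤ 3.0 d t F_u; upper limit = 3.0 × 0.875 × 0.3125 × 58 = 47.58 kips.
Edge bolt: l_c = 2 − 0.9375/2 = 1.531 in → 1.5 × 1.531 × 0.3125 × 58 = 41.63 → r_n = 41.63 kips.
Interior bolts: l_c = 2.75 − 0.9375 = 1.812 in → 1.5 × 1.812 × 0.3125 × 58 = 49.28 → r_n = 47.58 kips.
R_n = 1 × 41.63 + 2 × 47.58 = 136.8 kips.
Allowable strength R_n/Ω = 136.8 / 2 = 68.4 kips.

68.4 kips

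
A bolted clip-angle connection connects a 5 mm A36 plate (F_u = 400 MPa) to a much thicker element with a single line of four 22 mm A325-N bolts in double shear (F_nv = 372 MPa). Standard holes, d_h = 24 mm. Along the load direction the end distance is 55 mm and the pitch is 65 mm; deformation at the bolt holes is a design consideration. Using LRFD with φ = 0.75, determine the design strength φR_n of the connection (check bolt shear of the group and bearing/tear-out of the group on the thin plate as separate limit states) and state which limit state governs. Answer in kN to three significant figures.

Bolt shear: A_b = π·22²/4 = 380.1 mm²; R_n = 372 × 380.1 × 4 × 2 / 1000 = 1131 kN → 0.75 × 1131 = 848 kN.
Bearing (1.2 l_c t F_u ≤ 2.4 d t F_u): upper limit = 2.4·22·5·400 / 1000 = 105.6 kN.
  Edge l_c = 55 − 24/2 = 43 → r_n = 103.2 kN; interior l_c = 65 − 24 = 41 → r_n = 98.4 kN.
  R_n,bearing = 1·103.2 + 3·98.4 = 398.4 kN → 0.75 × 398.4 = 299 kN.
Bearing governs: 299 kN.

299 kN (bearing governs)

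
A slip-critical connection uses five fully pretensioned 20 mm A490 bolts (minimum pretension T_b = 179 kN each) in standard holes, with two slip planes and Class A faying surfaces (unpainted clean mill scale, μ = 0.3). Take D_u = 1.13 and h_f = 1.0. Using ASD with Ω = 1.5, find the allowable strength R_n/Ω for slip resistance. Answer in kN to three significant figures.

405 kN

R_n = μ · D_u · h_f · T_b · n_s · n_b = 0.3 × 1.13 × 1.0 × 179 × 2 × 5 = 606.8 kN.
Allowable strength R_n/Ω = 606.8 / 1.5 = 405 kN.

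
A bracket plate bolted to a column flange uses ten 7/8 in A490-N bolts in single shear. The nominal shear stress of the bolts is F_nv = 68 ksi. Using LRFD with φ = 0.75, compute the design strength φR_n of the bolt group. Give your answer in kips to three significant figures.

A_b = π × 0.875² / 4 = 0.6013 in².
R_n = F_nv · A_b · n · n_s = 68 × 0.6013 × 10 × 1 = 408.9 kips.
Design strength φR_n = 0.75 × 408.9 = 307 kips.

307 kips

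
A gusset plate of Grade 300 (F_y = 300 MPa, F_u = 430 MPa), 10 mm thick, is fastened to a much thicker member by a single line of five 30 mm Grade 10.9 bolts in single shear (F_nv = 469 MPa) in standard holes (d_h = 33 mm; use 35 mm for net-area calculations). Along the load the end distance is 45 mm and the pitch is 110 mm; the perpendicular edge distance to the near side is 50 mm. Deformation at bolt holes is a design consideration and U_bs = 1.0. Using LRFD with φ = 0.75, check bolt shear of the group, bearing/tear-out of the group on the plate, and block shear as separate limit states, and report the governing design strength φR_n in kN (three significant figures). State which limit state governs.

739 kN (block shear governs)

Bolt shear: A_b = π·30²/4 = 706.9 mm²; R_n = 469 × 706.9 × 5 × 1 / 1000 = 1658 kN → 0.75 × 1658 = 1240 kN.
Bearing: edge l_c = 28.5, r_n = 147.1 kN; interior l_c = 77, r_n = 309.6 kN; R_n = 147.1 + 4·309.6 = 1385 kN → 1040 kN.
Block shear: A_gv = 4850, A_nv = 3275, A_nt = 325 mm²; R_n = min(0.6F_uA_nv, 0.6F_yA_gv) + U_bs·F_u·A_nt = 984.7 kN → 739 kN.
Block shear governs: 739 kN.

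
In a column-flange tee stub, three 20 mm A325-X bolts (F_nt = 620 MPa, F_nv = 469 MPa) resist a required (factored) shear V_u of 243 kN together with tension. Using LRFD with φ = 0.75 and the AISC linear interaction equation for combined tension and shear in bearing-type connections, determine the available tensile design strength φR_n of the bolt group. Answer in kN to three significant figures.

248 kN

A_b = π·20²/4 = 314.2 mm²; f_rv = 243 × 1000 / (3 × 314.2) = 257.8 MPa.
F'_nt = 1.3 F_nt − (F_nt / φF_nv) f_rv = 1.3·620 − (620/(0.75·469))·257.8 = 351.5 MPa, capped at F_nt → F'_nt = 351.5 MPa.
R_n = F'_nt · A_b · n = 351.5 × 314.2 × 3 / 1000 = 331.3 kN.
Design strength φR_n = 0.75 × 331.3 = 248 kN.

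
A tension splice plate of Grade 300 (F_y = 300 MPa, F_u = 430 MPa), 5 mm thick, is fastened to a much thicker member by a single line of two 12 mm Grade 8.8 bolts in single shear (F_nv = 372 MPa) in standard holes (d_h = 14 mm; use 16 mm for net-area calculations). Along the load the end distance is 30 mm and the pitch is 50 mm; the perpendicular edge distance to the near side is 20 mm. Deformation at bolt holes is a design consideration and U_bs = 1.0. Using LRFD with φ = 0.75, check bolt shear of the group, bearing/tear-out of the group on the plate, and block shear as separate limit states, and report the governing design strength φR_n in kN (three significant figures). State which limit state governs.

63.1 kN (bolt shear governs)

Bolt shear: A_b = π·12²/4 = 113.1 mm²; R_n = 372 × 113.1 × 2 × 1 / 1000 = 84.14 kN → 0.75 × 84.14 = 63.1 kN.
Bearing: edge l_c = 23, r_n = 59.34 kN; interior l_c = 36, r_n = 61.92 kN; R_n = 59.34 + 1·61.92 = 121.3 kN → 90.9 kN.
Block shear: A_gv = 400, A_nv = 280, A_nt = 60 mm²; R_n = min(0.6F_uA_nv, 0.6F_yA_gv) + U_bs·F_u·A_nt = 97.8 kN → 73.3 kN.
Bolt shear governs: 63.1 kN.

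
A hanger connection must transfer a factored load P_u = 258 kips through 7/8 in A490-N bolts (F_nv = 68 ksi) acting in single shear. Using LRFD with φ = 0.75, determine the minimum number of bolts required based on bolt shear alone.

A_b = π·0.875²/4 = 0.6013 in².
Per-bolt design strength φR_n = 0.75 × 68 × 0.6013 × 1 = 30.67 kips.
n ≥ 258 / 30.67 = 8.413 → use 9 bolts.

9 bolts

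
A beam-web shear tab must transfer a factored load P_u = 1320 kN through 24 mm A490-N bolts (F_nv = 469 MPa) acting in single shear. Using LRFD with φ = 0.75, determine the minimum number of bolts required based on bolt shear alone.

9 bolts

A_b = π·24²/4 = 452.4 mm².
Per-bolt design strength φR_n = 0.75 × 469 × 452.4 × 1 / 1000 = 159.1 kN.
n ≥ 1320 / 159.1 = 8.295 → use 9 bolts.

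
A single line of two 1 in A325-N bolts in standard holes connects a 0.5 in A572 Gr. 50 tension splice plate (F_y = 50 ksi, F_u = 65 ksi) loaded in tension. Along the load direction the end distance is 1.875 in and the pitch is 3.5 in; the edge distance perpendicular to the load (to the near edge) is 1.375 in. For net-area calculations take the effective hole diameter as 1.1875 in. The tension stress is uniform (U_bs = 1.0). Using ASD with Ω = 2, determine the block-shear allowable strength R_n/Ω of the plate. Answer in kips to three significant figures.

47.7 kips

Shear plane L_v = 1.875 + 1·3.5 = 5.375 in; A_gv = 5.375 × 0.5 = 2.688 in².
A_nv = (5.375 − 1.5·1.1875) × 0.5 = 1.797 in².
A_nt = (1.375 − 0.5·1.1875) × 0.5 = 0.3906 in².
0.6 F_u A_nv = 70.08 kips; 0.6 F_y A_gv = 80.62 kips → shear rupture governs the shear term.
R_n = 70.08 + 1.0 × 65 × 0.3906 = 95.47 kips.
Allowable strength R_n/Ω = 95.47 / 2 = 47.7 kips.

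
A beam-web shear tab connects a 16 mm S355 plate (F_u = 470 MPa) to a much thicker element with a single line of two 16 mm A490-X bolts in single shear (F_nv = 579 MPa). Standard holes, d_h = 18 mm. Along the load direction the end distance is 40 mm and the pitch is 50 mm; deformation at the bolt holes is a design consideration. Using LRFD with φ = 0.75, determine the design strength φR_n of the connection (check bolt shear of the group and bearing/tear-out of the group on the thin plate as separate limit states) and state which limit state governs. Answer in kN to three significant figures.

175 kN (bolt shear governs)

Bolt shear: A_b = π·16²/4 = 201.1 mm²; R_n = 579 × 201.1 × 2 × 1 / 1000 = 232.8 kN → 0.75 × 232.8 = 175 kN.
Bearing (1.2 l_c t F_u ≤ 2.4 d t F_u): upper limit = 2.4·16·16·470 / 1000 = 288.8 kN.
  Edge l_c = 40 − 18/2 = 31 → r_n = 279.7 kN; interior l_c = 50 − 18 = 32 → r_n = 288.8 kN.
  R_n,bearing = 1·279.7 + 1·288.8 = 568.5 kN → 0.75 × 568.5 = 426 kN.
Bolt shear governs: 175 kN.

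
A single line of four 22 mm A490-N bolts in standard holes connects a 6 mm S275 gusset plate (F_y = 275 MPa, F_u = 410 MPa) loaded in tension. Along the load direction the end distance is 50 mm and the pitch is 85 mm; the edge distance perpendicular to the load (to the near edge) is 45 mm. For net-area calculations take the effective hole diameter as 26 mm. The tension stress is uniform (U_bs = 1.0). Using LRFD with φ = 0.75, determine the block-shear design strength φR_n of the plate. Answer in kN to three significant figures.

286 kN

Shear plane L_v = 50 + 3·85 = 305 mm; A_gv = 305 × 6 = 1830 mm².
A_nv = (305 − 3.5·26) × 6 = 1284 mm².
A_nt = (45 − 0.5·26) × 6 = 192 mm².
0.6 F_u A_nv = 315.9 kN; 0.6 F_y A_gv = 301.9 kN → shear yielding governs the shear term.
R_n = 301.9 + 1.0 × 410 × 192 / 1000 = 380.7 kN.
Design strength φR_n = 0.75 × 380.7 = 286 kN.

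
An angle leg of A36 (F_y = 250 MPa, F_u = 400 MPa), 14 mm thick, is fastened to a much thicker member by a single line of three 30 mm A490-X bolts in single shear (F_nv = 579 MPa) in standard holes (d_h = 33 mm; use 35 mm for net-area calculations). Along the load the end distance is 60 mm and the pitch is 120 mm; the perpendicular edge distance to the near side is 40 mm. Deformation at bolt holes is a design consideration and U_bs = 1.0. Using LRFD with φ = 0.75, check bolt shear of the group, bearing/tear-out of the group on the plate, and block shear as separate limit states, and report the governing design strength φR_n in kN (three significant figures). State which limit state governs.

567 kN (block shear governs)

Bolt shear: A_b = π·30²/4 = 706.9 mm²; R_n = 579 × 706.9 × 3 × 1 / 1000 = 1228 kN → 0.75 × 1228 = 921 kN.
Bearing: edge l_c = 43.5, r_n = 292.3 kN; interior l_c = 87, r_n = 403.2 kN; R_n = 292.3 + 2·403.2 = 1099 kN → 824 kN.
Block shear: A_gv = 4200, A_nv = 2975, A_nt = 315 mm²; R_n = min(0.6F_uA_nv, 0.6F_yA_gv) + U_bs·F_u·A_nt = 756 kN → 567 kN.
Block shear governs: 567 kN.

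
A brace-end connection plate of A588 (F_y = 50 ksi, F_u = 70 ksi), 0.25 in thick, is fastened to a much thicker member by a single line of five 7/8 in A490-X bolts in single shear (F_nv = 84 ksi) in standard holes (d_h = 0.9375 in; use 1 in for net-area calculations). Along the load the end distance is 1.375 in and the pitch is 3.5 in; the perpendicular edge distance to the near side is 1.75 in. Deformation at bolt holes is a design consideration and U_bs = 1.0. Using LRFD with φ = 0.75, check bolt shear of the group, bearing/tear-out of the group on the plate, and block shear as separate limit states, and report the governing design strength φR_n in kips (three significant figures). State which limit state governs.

Bolt shear: A_b = π·0.875²/4 = 0.6013 in²; R_n = 84 × 0.6013 × 5 × 1 = 252.6 kips → 0.75 × 252.6 = 189 kips.
Bearing: edge l_c = 0.9062, r_n = 19.03 kips; interior l_c = 2.562, r_n = 36.75 kips; R_n = 19.03 + 4·36.75 = 166 kips → 125 kips.
Block shear: A_gv = 3.844, A_nv = 2.719, A_nt = 0.3125 in²; R_n = min(0.6F_uA_nv, 0.6F_yA_gv) + U_bs·F_u·A_nt = 136.1 kips → 102 kips.
Block shear governs: 102 kips.

102 kips (block shear governs)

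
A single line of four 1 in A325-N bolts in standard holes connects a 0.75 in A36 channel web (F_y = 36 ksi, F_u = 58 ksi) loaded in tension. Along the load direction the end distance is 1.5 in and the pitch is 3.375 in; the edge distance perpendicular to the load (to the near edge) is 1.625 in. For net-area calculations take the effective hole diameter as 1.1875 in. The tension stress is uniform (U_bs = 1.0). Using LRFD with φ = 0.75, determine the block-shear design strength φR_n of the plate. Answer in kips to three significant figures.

Shear plane L_v = 1.5 + 3·3.375 = 11.62 in; A_gv = 11.62 × 0.75 = 8.719 in².
A_nv = (11.62 − 3.5·1.1875) × 0.75 = 5.602 in².
A_nt = (1.625 − 0.5·1.1875) × 0.75 = 0.7734 in².
0.6 F_u A_nv = 194.9 kips; 0.6 F_y A_gv = 188.3 kips → shear yielding governs the shear term.
R_n = 188.3 + 1.0 × 58 × 0.7734 = 233.2 kips.
Design strength φR_n = 0.75 × 233.2 = 175 kips.

175 kips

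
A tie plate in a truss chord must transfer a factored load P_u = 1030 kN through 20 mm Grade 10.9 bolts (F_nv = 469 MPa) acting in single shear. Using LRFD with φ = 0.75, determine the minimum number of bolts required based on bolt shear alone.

10 bolts

A_b = π·20²/4 = 314.2 mm².
Per-bolt design strength φR_n = 0.75 × 469 × 314.2 × 1 / 1000 = 110.5 kN.
n ≥ 1030 / 110.5 = 9.321 → use 10 bolts.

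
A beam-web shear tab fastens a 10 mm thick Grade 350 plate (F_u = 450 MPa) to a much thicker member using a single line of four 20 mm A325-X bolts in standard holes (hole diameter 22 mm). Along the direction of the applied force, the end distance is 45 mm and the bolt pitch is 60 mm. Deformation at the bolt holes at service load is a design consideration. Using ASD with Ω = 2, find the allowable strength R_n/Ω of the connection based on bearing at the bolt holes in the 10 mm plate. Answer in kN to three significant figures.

400 kN

Per bolt r_n = 1.2 l_c t F_u ≤ 2.4 d t F_u; upper limit = 2.4 × 20 × 10 × 450 / 1000 = 216 kN.
Edge bolt: l_c = 45 − 22/2 = 34 mm → 1.2 × 34 × 10 × 450 / 1000 = 183.6 → r_n = 183.6 kN.
Interior bolts: l_c = 60 − 22 = 38 mm → 1.2 × 38 × 10 × 450 / 1000 = 205.2 → r_n = 205.2 kN.
R_n = 1 × 183.6 + 3 × 205.2 = 799.2 kN.
Allowable strength R_n/Ω = 799.2 / 2 = 400 kN.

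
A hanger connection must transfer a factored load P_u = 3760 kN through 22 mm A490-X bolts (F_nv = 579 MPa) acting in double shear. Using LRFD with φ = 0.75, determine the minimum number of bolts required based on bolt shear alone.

A_b = π·22²/4 = 380.1 mm².
Per-bolt design strength φR_n = 0.75 × 579 × 380.1 × 2 / 1000 = 330.1 kN.
n ≥ 3760 / 330.1 = 11.39 → use 12 bolts.

12 bolts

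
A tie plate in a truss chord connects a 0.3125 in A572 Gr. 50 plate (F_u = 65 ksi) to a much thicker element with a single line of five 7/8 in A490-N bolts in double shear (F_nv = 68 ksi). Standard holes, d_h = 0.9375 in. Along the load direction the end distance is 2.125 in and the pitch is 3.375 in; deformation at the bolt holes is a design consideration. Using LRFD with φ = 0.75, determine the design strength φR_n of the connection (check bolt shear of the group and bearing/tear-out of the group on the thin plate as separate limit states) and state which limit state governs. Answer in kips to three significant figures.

Bolt shear: A_b = π·0.875²/4 = 0.6013 in²; R_n = 68 × 0.6013 × 5 × 2 = 408.9 kips → 0.75 × 408.9 = 307 kips.
Bearing (1.2 l_c t F_u ≤ 2.4 d t F_u): upper limit = 2.4·0.875·0.3125·65 = 42.66 kips.
  Edge l_c = 2.125 − 0.9375/2 = 1.656 → r_n = 40.37 kips; interior l_c = 3.375 − 0.9375 = 2.438 → r_n = 42.66 kips.
  R_n,bearing = 1·40.37 + 4·42.66 = 211 kips → 0.75 × 211 = 158 kips.
Bearing governs: 158 kips.

158 kips (bearing governs)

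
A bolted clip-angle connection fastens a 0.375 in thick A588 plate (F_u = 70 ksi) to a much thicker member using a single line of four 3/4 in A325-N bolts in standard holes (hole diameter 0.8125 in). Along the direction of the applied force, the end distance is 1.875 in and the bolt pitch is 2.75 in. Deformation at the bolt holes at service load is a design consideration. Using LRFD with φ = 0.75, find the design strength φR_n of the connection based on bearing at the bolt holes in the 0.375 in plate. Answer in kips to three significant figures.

Per bolt r_n = 1.2 l_c t F_u ≤ 2.4 d t F_u; upper limit = 2.4 × 0.75 × 0.375 × 70 = 47.25 kips.
Edge bolt: l_c = 1.875 − 0.8125/2 = 1.469 in → 1.2 × 1.469 × 0.375 × 70 = 46.27 → r_n = 46.27 kips.
Interior bolts: l_c = 2.75 − 0.8125 = 1.938 in → 1.2 × 1.938 × 0.375 × 70 = 61.03 → r_n = 47.25 kips.
R_n = 1 × 46.27 + 3 × 47.25 = 188 kips.
Design strength φR_n = 0.75 × 188 = 141 kips.

141 kips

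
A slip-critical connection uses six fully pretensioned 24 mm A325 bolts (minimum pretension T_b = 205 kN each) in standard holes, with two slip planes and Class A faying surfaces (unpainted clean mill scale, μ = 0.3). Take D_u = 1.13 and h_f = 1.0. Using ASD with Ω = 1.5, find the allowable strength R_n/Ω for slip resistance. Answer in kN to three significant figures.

556 kN

R_n = μ · D_u · h_f · T_b · n_s · n_b = 0.3 × 1.13 × 1.0 × 205 × 2 × 6 = 833.9 kN.
Allowable strength R_n/Ω = 833.9 / 1.5 = 556 kN.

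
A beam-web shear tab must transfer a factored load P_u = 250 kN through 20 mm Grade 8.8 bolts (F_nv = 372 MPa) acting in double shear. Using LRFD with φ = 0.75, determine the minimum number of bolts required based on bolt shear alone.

2 bolts

A_b = π·20²/4 = 314.2 mm².
Per-bolt design strength φR_n = 0.75 × 372 × 314.2 × 2 / 1000 = 175.3 kN.
n ≥ 250 / 175.3 = 1.426 → use 2 bolts.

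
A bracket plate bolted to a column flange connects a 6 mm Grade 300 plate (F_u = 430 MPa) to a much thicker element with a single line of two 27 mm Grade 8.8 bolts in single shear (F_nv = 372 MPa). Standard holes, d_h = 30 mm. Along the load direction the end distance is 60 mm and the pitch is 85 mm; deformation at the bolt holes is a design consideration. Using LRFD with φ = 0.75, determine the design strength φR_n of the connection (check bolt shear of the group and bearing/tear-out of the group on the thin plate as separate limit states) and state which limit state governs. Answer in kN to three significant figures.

Bolt shear: A_b = π·27²/4 = 572.6 mm²; R_n = 372 × 572.6 × 2 × 1 / 1000 = 426 kN → 0.75 × 426 = 319 kN.
Bearing (1.2 l_c t F_u ≤ 2.4 d t F_u): upper limit = 2.4·27·6·430 / 1000 = 167.2 kN.
  Edge l_c = 60 − 30/2 = 45 → r_n = 139.3 kN; interior l_c = 85 − 30 = 55 → r_n = 167.2 kN.
  R_n,bearing = 1·139.3 + 1·167.2 = 306.5 kN → 0.75 × 306.5 = 230 kN.
Bearing governs: 230 kN.

230 kN (bearing governs)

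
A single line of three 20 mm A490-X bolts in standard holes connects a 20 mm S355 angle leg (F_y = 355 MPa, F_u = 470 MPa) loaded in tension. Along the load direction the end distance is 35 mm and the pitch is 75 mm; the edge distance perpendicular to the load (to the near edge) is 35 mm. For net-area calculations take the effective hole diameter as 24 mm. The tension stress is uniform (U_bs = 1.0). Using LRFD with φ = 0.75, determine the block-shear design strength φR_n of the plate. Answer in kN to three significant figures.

691 kN

Shear plane L_v = 35 + 2·75 = 185 mm; A_gv = 185 × 20 = 3700 mm².
A_nv = (185 − 2.5·24) × 20 = 2500 mm².
A_nt = (35 − 0.5·24) × 20 = 460 mm².
0.6 F_u A_nv = 705 kN; 0.6 F_y A_gv = 788.1 kN → shear rupture governs the shear term.
R_n = 705 + 1.0 × 470 × 460 / 1000 = 921.2 kN.
Design strength φR_n = 0.75 × 921.2 = 691 kN.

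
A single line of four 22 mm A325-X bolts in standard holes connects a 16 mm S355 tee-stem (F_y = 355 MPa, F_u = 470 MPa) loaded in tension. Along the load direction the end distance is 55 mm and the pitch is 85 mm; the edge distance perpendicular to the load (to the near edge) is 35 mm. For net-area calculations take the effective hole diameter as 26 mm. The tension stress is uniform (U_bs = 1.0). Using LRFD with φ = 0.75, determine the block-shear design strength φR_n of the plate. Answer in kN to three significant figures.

865 kN

Shear plane L_v = 55 + 3·85 = 310 mm; A_gv = 310 × 16 = 4960 mm².
A_nv = (310 − 3.5·26) × 16 = 3504 mm².
A_nt = (35 − 0.5·26) × 16 = 352 mm².
0.6 F_u A_nv = 988.1 kN; 0.6 F_y A_gv = 1056 kN → shear rupture governs the shear term.
R_n = 988.1 + 1.0 × 470 × 352 / 1000 = 1154 kN.
Design strength φR_n = 0.75 × 1154 = 865 kN.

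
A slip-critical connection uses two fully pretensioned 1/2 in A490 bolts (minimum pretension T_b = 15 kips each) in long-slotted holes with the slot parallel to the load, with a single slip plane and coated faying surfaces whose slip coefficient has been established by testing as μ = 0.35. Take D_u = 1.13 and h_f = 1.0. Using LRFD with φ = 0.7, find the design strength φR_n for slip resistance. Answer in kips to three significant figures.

R_n = μ · D_u · h_f · T_b · n_s · n_b = 0.35 × 1.13 × 1.0 × 15 × 1 × 2 = 11.86 kips.
Design strength φR_n = 0.7 × 11.86 = 8.31 kips.

8.31 kips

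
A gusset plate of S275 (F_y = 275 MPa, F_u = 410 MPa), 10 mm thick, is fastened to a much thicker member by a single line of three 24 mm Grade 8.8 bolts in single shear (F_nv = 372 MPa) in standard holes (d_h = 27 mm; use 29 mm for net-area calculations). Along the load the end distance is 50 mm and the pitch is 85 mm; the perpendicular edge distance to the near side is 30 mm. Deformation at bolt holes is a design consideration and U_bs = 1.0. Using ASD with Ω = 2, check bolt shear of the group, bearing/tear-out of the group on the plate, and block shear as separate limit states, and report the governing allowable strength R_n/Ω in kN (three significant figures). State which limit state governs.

213 kN (block shear governs)

Bolt shear: A_b = π·24²/4 = 452.4 mm²; R_n = 372 × 452.4 × 3 × 1 / 1000 = 504.9 kN → 504.9 / 2 = 252 kN.
Bearing: edge l_c = 36.5, r_n = 179.6 kN; interior l_c = 58, r_n = 236.2 kN; R_n = 179.6 + 2·236.2 = 651.9 kN → 326 kN.
Block shear: A_gv = 2200, A_nv = 1475, A_nt = 155 mm²; R_n = min(0.6F_uA_nv, 0.6F_yA_gv) + U_bs·F_u·A_nt = 426.4 kN → 213 kN.
Block shear governs: 213 kN.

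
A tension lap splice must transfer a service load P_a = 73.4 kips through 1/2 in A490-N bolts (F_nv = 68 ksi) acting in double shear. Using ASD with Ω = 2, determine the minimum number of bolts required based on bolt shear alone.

6 bolts

A_b = π·0.5²/4 = 0.1963 in².
Per-bolt allowable strength R_n/Ω = 68 × 0.1963 × 2 / 2 = 13.35 kips.
n ≥ 73.4 / 13.35 = 5.497 → use 6 bolts.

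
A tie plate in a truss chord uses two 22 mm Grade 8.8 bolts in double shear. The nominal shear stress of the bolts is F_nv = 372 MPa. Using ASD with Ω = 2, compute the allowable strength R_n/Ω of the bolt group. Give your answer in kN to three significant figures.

A_b = π × 22² / 4 = 380.1 mm².
R_n = F_nv · A_b · n · n_s = 372 × 380.1 × 2 × 2 / 1000 = 565.6 kN.
Allowable strength R_n/Ω = 565.6 / 2 = 283 kN.

283 kN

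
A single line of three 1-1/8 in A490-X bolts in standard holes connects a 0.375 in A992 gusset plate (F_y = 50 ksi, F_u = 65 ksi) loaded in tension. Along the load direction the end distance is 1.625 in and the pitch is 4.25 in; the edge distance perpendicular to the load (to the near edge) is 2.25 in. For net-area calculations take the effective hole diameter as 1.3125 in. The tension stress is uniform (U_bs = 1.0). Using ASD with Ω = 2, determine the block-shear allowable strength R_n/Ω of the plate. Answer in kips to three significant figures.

69.5 kips

Shear plane L_v = 1.625 + 2·4.25 = 10.12 in; A_gv = 10.12 × 0.375 = 3.797 in².
A_nv = (10.12 − 2.5·1.3125) × 0.375 = 2.566 in².
A_nt = (2.25 − 0.5·1.3125) × 0.375 = 0.5977 in².
0.6 F_u A_nv = 100.1 kips; 0.6 F_y A_gv = 113.9 kips → shear rupture governs the shear term.
R_n = 100.1 + 1.0 × 65 × 0.5977 = 138.9 kips.
Allowable strength R_n/Ω = 138.9 / 2 = 69.5 kips.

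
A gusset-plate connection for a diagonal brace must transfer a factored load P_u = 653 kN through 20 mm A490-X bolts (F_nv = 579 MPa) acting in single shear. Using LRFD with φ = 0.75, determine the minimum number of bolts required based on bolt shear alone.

A_b = π·20²/4 = 314.2 mm².
Per-bolt design strength φR_n = 0.75 × 579 × 314.2 × 1 / 1000 = 136.4 kN.
n ≥ 653 / 136.4 = 4.787 → use 5 bolts.

5 bolts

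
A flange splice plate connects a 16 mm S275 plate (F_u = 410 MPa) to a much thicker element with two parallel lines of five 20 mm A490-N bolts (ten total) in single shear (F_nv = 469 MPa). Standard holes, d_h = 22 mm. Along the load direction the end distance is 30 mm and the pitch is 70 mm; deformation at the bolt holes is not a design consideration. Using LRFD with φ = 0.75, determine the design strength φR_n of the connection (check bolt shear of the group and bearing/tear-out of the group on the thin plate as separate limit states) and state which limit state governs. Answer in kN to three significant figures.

1110 kN (bolt shear governs)

Bolt shear: A_b = π·20²/4 = 314.2 mm²; R_n = 469 × 314.2 × 10 × 1 / 1000 = 1473 kN → 0.75 × 1473 = 1110 kN.
Bearing (1.5 l_c t F_u ≤ 3.0 d t F_u): upper limit = 3.0·20·16·410 / 1000 = 393.6 kN.
  Edge l_c = 30 − 22/2 = 19 → r_n = 187 kN; interior l_c = 70 − 22 = 48 → r_n = 393.6 kN.
  R_n,bearing = 2·187 + 8·393.6 = 3523 kN → 0.75 × 3523 = 2640 kN.
Bolt shear governs: 1110 kN.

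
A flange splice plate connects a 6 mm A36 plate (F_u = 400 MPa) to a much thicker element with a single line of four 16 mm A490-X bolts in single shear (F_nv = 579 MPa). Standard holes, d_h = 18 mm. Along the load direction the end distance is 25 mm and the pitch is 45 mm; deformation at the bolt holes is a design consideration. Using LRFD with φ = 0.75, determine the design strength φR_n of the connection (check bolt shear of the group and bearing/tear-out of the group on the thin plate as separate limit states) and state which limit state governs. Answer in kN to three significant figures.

Bolt shear: A_b = π·16²/4 = 201.1 mm²; R_n = 579 × 201.1 × 4 × 1 / 1000 = 465.7 kN → 0.75 × 465.7 = 349 kN.
Bearing (1.2 l_c t F_u ≤ 2.4 d t F_u): upper limit = 2.4·16·6·400 / 1000 = 92.16 kN.
  Edge l_c = 25 − 18/2 = 16 → r_n = 46.08 kN; interior l_c = 45 − 18 = 27 → r_n = 77.76 kN.
  R_n,bearing = 1·46.08 + 3·77.76 = 279.4 kN → 0.75 × 279.4 = 210 kN.
Bearing governs: 210 kN.

210 kN (bearing governs)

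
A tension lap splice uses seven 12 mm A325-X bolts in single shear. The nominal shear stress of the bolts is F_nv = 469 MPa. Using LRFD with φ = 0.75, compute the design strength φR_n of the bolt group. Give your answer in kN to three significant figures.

A_b = π × 12² / 4 = 113.1 mm².
R_n = F_nv · A_b · n · n_s = 469 × 113.1 × 7 × 1 / 1000 = 371.3 kN.
Design strength φR_n = 0.75 × 371.3 = 278 kN.

278 kN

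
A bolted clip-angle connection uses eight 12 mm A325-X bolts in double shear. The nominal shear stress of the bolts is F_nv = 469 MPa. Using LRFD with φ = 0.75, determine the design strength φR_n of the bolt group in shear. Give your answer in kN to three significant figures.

637 kN

A_b = π × 12² / 4 = 113.1 mm².
R_n = F_nv · A_b · n · n_s = 469 × 113.1 × 8 × 2 / 1000 = 848.7 kN.
Design strength φR_n = 0.75 × 848.7 = 637 kN.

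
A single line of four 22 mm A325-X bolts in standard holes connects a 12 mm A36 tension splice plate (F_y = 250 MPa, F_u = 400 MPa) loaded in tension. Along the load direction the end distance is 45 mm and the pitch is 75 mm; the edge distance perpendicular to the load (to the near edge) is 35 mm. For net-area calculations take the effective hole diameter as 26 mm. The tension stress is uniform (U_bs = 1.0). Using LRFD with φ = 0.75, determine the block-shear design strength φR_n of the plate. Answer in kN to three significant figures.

444 kN

Shear plane L_v = 45 + 3·75 = 270 mm; A_gv = 270 × 12 = 3240 mm².
A_nv = (270 − 3.5·26) × 12 = 2148 mm².
A_nt = (35 − 0.5·26) × 12 = 264 mm².
0.6 F_u A_nv = 515.5 kN; 0.6 F_y A_gv = 486 kN → shear yielding governs the shear term.
R_n = 486 + 1.0 × 400 × 264 / 1000 = 591.6 kN.
Design strength φR_n = 0.75 × 591.6 = 444 kN.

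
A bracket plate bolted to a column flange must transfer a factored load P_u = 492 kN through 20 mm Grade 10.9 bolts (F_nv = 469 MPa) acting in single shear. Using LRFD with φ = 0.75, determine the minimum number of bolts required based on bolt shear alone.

5 bolts

A_b = π·20²/4 = 314.2 mm².
Per-bolt design strength φR_n = 0.75 × 469 × 314.2 × 1 / 1000 = 110.5 kN.
n ≥ 492 / 110.5 = 4.452 → use 5 bolts.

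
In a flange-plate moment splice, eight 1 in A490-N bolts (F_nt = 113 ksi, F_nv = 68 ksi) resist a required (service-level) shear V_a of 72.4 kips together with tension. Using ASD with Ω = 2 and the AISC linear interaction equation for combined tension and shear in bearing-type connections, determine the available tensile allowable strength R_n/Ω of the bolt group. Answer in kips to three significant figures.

A_b = π·1²/4 = 0.7854 in²; f_rv = 72.4 / (8 × 0.7854) = 11.52 ksi.
F'_nt = 1.3 F_nt − (Ω F_nt / F_nv) f_rv = 1.3·113 − (2·113/68)·11.52 = 108.6 ksi, capped at F_nt → F'_nt = 108.6 ksi.
R_n = F'_nt · A_b · n = 108.6 × 0.7854 × 8 = 682.4 kips.
Allowable strength R_n/Ω = 682.4 / 2 = 341 kips.

341 kips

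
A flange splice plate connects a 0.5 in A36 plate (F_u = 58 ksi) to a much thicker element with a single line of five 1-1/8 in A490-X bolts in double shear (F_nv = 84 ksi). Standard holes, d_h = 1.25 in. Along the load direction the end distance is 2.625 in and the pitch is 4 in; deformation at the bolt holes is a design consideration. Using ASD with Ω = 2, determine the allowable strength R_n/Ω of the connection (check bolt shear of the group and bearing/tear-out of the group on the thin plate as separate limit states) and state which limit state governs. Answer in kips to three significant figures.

191 kips (bearing governs)

Bolt shear: A_b = π·1.125²/4 = 0.994 in²; R_n = 84 × 0.994 × 5 × 2 = 835 kips → 835 / 2 = 417 kips.
Bearing (1.2 l_c t F_u ≤ 2.4 d t F_u): upper limit = 2.4·1.125·0.5·58 = 78.3 kips.
  Edge l_c = 2.625 − 1.25/2 = 2 → r_n = 69.6 kips; interior l_c = 4 − 1.25 = 2.75 → r_n = 78.3 kips.
  R_n,bearing = 1·69.6 + 4·78.3 = 382.8 kips → 382.8 / 2 = 191 kips.
Bearing governs: 191 kips.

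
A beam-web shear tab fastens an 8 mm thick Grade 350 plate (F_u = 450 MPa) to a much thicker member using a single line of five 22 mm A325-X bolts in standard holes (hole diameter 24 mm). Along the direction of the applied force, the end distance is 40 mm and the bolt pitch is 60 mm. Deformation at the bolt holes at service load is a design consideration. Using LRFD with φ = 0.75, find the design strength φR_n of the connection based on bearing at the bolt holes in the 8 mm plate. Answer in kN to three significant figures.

557 kN

Per bolt r_n = 1.2 l_c t F_u ≤ 2.4 d t F_u; upper limit = 2.4 × 22 × 8 × 450 / 1000 = 190.1 kN.
Edge bolt: l_c = 40 − 24/2 = 28 mm → 1.2 × 28 × 8 × 450 / 1000 = 121 → r_n = 121 kN.
Interior bolts: l_c = 60 − 24 = 36 mm → 1.2 × 36 × 8 × 450 / 1000 = 155.5 → r_n = 155.5 kN.
R_n = 1 × 121 + 4 × 155.5 = 743 kN.
Design strength φR_n = 0.75 × 743 = 557 kN.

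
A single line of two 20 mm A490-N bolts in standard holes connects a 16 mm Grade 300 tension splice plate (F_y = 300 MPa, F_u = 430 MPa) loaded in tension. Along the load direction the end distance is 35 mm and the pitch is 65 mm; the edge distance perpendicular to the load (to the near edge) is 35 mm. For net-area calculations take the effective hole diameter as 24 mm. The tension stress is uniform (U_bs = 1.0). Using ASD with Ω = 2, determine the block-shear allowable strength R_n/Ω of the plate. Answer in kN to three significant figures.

211 kN

Shear plane L_v = 35 + 1·65 = 100 mm; A_gv = 100 × 16 = 1600 mm².
A_nv = (100 − 1.5·24) × 16 = 1024 mm².
A_nt = (35 − 0.5·24) × 16 = 368 mm².
0.6 F_u A_nv = 264.2 kN; 0.6 F_y A_gv = 288 kN → shear rupture governs the shear term.
R_n = 264.2 + 1.0 × 430 × 368 / 1000 = 422.4 kN.
Allowable strength R_n/Ω = 422.4 / 2 = 211 kN.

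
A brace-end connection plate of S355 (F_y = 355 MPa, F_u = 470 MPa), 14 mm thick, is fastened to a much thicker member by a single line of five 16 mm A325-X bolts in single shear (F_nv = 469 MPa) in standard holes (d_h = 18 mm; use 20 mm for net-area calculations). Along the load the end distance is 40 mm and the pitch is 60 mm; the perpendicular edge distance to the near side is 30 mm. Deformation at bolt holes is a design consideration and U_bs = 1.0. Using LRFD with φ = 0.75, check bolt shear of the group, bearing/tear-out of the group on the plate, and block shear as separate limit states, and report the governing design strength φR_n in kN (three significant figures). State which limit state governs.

Bolt shear: A_b = π·16²/4 = 201.1 mm²; R_n = 469 × 201.1 × 5 × 1 / 1000 = 471.5 kN → 0.75 × 471.5 = 354 kN.
Bearing: edge l_c = 31, r_n = 244.8 kN; interior l_c = 42, r_n = 252.7 kN; R_n = 244.8 + 4·252.7 = 1255 kN → 942 kN.
Block shear: A_gv = 3920, A_nv = 2660, A_nt = 280 mm²; R_n = min(0.6F_uA_nv, 0.6F_yA_gv) + U_bs·F_u·A_nt = 881.7 kN → 661 kN.
Bolt shear governs: 354 kN.

354 kN (bolt shear governs)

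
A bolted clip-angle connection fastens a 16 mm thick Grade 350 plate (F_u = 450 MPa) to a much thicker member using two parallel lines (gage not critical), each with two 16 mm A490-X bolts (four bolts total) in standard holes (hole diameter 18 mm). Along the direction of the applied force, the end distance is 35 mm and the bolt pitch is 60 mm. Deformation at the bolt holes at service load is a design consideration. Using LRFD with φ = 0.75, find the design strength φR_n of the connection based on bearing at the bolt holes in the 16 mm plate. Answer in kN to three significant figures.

752 kN

Per bolt r_n = 1.2 l_c t F_u ≤ 2.4 d t F_u; upper limit = 2.4 × 16 × 16 × 450 / 1000 = 276.5 kN.
Edge bolt: l_c = 35 − 18/2 = 26 mm → 1.2 × 26 × 16 × 450 / 1000 = 224.6 → r_n = 224.6 kN.
Interior bolts: l_c = 60 − 18 = 42 mm → 1.2 × 42 × 16 × 450 / 1000 = 362.9 → r_n = 276.5 kN.
R_n = 2 × 224.6 + 2 × 276.5 = 1002 kN.
Design strength φR_n = 0.75 × 1002 = 752 kN.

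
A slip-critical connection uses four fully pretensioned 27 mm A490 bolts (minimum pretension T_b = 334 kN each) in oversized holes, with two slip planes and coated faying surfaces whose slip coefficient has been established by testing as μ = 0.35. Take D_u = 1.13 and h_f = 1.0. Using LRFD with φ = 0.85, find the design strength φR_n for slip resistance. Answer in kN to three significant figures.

898 kN

R_n = μ · D_u · h_f · T_b · n_s · n_b = 0.35 × 1.13 × 1.0 × 334 × 2 × 4 = 1057 kN.
Design strength φR_n = 0.85 × 1057 = 898 kN.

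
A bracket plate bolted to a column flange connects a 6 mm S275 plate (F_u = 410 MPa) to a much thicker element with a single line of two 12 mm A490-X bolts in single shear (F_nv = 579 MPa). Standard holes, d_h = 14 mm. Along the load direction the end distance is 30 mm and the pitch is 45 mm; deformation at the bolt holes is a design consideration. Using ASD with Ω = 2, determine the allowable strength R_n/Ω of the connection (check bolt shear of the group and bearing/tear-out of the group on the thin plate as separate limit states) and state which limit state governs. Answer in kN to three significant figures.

65.5 kN (bolt shear governs)

Bolt shear: A_b = π·12²/4 = 113.1 mm²; R_n = 579 × 113.1 × 2 × 1 / 1000 = 131 kN → 131 / 2 = 65.5 kN.
Bearing (1.2 l_c t F_u ≤ 2.4 d t F_u): upper limit = 2.4·12·6·410 / 1000 = 70.85 kN.
  Edge l_c = 30 − 14/2 = 23 → r_n = 67.9 kN; interior l_c = 45 − 14 = 31 → r_n = 70.85 kN.
  R_n,bearing = 1·67.9 + 1·70.85 = 138.7 kN → 138.7 / 2 = 69.4 kN.
Bolt shear governs: 65.5 kN.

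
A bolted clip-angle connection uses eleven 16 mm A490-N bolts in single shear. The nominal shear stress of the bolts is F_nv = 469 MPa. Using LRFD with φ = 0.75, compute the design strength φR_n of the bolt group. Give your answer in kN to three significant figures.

778 kN

A_b = π × 16² / 4 = 201.1 mm².
R_n = F_nv · A_b · n · n_s = 469 × 201.1 × 11 × 1 / 1000 = 1037 kN.
Design strength φR_n = 0.75 × 1037 = 778 kN.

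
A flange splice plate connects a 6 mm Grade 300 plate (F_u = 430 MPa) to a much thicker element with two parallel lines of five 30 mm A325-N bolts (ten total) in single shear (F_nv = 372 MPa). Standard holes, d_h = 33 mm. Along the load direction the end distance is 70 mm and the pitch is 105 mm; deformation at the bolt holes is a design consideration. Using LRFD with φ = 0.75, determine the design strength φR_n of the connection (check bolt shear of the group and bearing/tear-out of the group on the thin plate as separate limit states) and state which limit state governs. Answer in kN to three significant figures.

Bolt shear: A_b = π·30²/4 = 706.9 mm²; R_n = 372 × 706.9 × 10 × 1 / 1000 = 2630 kN → 0.75 × 2630 = 1970 kN.
Bearing (1.2 l_c t F_u ≤ 2.4 d t F_u): upper limit = 2.4·30·6·430 / 1000 = 185.8 kN.
  Edge l_c = 70 − 33/2 = 53.5 → r_n = 165.6 kN; interior l_c = 105 − 33 = 72 → r_n = 185.8 kN.
  R_n,bearing = 2·165.6 + 8·185.8 = 1817 kN → 0.75 × 1817 = 1360 kN.
Bearing governs: 1360 kN.

1360 kN (bearing governs)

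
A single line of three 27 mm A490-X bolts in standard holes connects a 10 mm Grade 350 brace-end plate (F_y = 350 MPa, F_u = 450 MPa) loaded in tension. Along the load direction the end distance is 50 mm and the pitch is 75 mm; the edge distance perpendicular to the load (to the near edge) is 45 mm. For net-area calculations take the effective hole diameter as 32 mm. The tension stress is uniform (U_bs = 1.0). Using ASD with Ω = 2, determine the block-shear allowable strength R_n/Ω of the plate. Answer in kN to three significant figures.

227 kN

Shear plane L_v = 50 + 2·75 = 200 mm; A_gv = 200 × 10 = 2000 mm².
A_nv = (200 − 2.5·32) × 10 = 1200 mm².
A_nt = (45 − 0.5·32) × 10 = 290 mm².
0.6 F_u A_nv = 324 kN; 0.6 F_y A_gv = 420 kN → shear rupture governs the shear term.
R_n = 324 + 1.0 × 450 × 290 / 1000 = 454.5 kN.
Allowable strength R_n/Ω = 454.5 / 2 = 227 kN.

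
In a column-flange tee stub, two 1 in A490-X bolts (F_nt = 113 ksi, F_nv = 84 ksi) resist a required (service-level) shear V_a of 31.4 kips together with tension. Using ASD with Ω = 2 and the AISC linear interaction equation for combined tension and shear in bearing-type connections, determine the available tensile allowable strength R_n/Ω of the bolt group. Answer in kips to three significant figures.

73.1 kips

A_b = π·1²/4 = 0.7854 in²; f_rv = 31.4 / (2 × 0.7854) = 19.99 ksi.
F'_nt = 1.3 F_nt − (Ω F_nt / F_nv) f_rv = 1.3·113 − (2·113/84)·19.99 = 93.12 ksi, capped at F_nt → F'_nt = 93.12 ksi.
R_n = F'_nt · A_b · n = 93.12 × 0.7854 × 2 = 146.3 kips.
Allowable strength R_n/Ω = 146.3 / 2 = 73.1 kips.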